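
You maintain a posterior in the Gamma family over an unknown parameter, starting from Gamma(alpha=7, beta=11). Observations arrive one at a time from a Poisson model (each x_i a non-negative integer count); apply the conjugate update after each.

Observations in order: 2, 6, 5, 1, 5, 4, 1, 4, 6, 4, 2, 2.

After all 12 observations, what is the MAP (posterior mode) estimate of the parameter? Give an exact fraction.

obs 1: x=2 → posterior Gamma(9, 12)
obs 2: x=6 → posterior Gamma(15, 13)
obs 3: x=5 → posterior Gamma(20, 14)
obs 4: x=1 → posterior Gamma(21, 15)
obs 5: x=5 → posterior Gamma(26, 16)
obs 6: x=4 → posterior Gamma(30, 17)
obs 7: x=1 → posterior Gamma(31, 18)
obs 8: x=4 → posterior Gamma(35, 19)
obs 9: x=6 → posterior Gamma(41, 20)
obs 10: x=4 → posterior Gamma(45, 21)
obs 11: x=2 → posterior Gamma(47, 22)
obs 12: x=2 → posterior Gamma(49, 23)

48/23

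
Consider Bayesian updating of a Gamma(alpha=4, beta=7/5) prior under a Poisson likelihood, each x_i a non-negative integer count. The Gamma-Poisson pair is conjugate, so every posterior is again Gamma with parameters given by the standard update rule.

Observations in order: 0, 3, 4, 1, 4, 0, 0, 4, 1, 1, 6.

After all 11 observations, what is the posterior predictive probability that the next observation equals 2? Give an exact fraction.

obs 1: x=0 → posterior Gamma(4, 12/5)
obs 2: x=3 → posterior Gamma(7, 17/5)
obs 3: x=4 → posterior Gamma(11, 22/5)
obs 4: x=1 → posterior Gamma(12, 27/5)
obs 5: x=4 → posterior Gamma(16, 32/5)
obs 6: x=0 → posterior Gamma(16, 37/5)
obs 7: x=0 → posterior Gamma(16, 42/5)
obs 8: x=4 → posterior Gamma(20, 47/5)
obs 9: x=1 → posterior Gamma(21, 52/5)
obs 10: x=1 → posterior Gamma(22, 57/5)
obs 11: x=6 → posterior Gamma(28, 62/5)

1561109433870617597986111162524970556107614044186214400/6056811824360306133893955506189170373758117309785601849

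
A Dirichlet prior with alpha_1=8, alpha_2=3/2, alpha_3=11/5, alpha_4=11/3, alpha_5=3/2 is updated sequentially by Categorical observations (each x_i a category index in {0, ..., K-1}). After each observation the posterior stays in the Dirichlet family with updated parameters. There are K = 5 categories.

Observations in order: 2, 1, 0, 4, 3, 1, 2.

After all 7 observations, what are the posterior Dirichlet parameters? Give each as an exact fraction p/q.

alpha_1=9, alpha_2=7/2, alpha_3=21/5, alpha_4=14/3, alpha_5=5/2

obs 1: x=2 → posterior Dirichlet(8, 3/2, 16/5, 11/3, 3/2)
obs 2: x=1 → posterior Dirichlet(8, 5/2, 16/5, 11/3, 3/2)
obs 3: x=0 → posterior Dirichlet(9, 5/2, 16/5, 11/3, 3/2)
obs 4: x=4 → posterior Dirichlet(9, 5/2, 16/5, 11/3, 5/2)
obs 5: x=3 → posterior Dirichlet(9, 5/2, 16/5, 14/3, 5/2)
obs 6: x=1 → posterior Dirichlet(9, 7/2, 16/5, 14/3, 5/2)
obs 7: x=2 → posterior Dirichlet(9, 7/2, 21/5, 14/3, 5/2)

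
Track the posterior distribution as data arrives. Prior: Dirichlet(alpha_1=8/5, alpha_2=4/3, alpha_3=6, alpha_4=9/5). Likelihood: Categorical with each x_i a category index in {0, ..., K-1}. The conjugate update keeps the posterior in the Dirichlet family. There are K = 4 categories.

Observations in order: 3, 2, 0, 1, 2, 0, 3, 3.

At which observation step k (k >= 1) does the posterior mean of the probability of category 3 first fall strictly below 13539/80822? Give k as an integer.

k = 6

obs 1: x=3 → posterior Dirichlet(8/5, 4/3, 6, 14/5)
obs 2: x=2 → posterior Dirichlet(8/5, 4/3, 7, 14/5)
obs 3: x=0 → posterior Dirichlet(13/5, 4/3, 7, 14/5)
obs 4: x=1 → posterior Dirichlet(13/5, 7/3, 7, 14/5)
obs 5: x=2 → posterior Dirichlet(13/5, 7/3, 8, 14/5)
obs 6: x=0 → posterior Dirichlet(18/5, 7/3, 8, 14/5)
obs 7: x=3 → posterior Dirichlet(18/5, 7/3, 8, 19/5)
obs 8: x=3 → posterior Dirichlet(18/5, 7/3, 8, 24/5)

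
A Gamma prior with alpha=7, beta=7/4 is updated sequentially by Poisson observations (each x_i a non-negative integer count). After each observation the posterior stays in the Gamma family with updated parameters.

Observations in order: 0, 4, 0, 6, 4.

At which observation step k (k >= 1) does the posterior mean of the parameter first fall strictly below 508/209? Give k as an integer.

k = 3

obs 1: x=0 → posterior Gamma(7, 11/4)
obs 2: x=4 → posterior Gamma(11, 15/4)
obs 3: x=0 → posterior Gamma(11, 19/4)
obs 4: x=6 → posterior Gamma(17, 23/4)
obs 5: x=4 → posterior Gamma(21, 27/4)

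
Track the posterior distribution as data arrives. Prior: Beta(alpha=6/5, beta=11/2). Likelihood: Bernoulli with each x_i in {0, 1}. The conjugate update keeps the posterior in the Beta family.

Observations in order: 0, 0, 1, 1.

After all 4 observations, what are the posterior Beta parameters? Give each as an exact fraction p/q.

alpha=16/5, beta=15/2

obs 1: x=0 → posterior Beta(6/5, 13/2)
obs 2: x=0 → posterior Beta(6/5, 15/2)
obs 3: x=1 → posterior Beta(11/5, 15/2)
obs 4: x=1 → posterior Beta(16/5, 15/2)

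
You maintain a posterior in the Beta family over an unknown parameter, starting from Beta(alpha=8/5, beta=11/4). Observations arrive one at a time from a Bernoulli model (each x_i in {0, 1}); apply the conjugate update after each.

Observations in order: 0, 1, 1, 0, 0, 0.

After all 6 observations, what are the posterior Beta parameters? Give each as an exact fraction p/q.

obs 1: x=0 → posterior Beta(8/5, 15/4)
obs 2: x=1 → posterior Beta(13/5, 15/4)
obs 3: x=1 → posterior Beta(18/5, 15/4)
obs 4: x=0 → posterior Beta(18/5, 19/4)
obs 5: x=0 → posterior Beta(18/5, 23/4)
obs 6: x=0 → posterior Beta(18/5, 27/4)

alpha=18/5, beta=27/4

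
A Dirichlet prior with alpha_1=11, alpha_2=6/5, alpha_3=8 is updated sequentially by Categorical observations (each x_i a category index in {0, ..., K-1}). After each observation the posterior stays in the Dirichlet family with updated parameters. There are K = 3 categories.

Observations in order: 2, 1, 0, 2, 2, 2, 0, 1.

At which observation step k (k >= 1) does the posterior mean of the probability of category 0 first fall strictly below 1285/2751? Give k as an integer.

obs 1: x=2 → posterior Dirichlet(11, 6/5, 9)
obs 2: x=1 → posterior Dirichlet(11, 11/5, 9)
obs 3: x=0 → posterior Dirichlet(12, 11/5, 9)
obs 4: x=2 → posterior Dirichlet(12, 11/5, 10)
obs 5: x=2 → posterior Dirichlet(12, 11/5, 11)
obs 6: x=2 → posterior Dirichlet(12, 11/5, 12)
obs 7: x=0 → posterior Dirichlet(13, 11/5, 12)
obs 8: x=1 → posterior Dirichlet(13, 16/5, 12)

k = 6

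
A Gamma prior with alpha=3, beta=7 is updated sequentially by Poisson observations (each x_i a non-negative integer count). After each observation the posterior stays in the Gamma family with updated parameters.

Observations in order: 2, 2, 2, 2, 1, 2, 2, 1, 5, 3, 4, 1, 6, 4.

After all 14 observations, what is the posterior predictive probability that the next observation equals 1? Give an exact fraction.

387027472419641783008407170652680990099883747236764005/1368484638446616144114967147525252857248550055244201984

obs 1: x=2 → posterior Gamma(5, 8)
obs 2: x=2 → posterior Gamma(7, 9)
obs 3: x=2 → posterior Gamma(9, 10)
obs 4: x=2 → posterior Gamma(11, 11)
obs 5: x=1 → posterior Gamma(12, 12)
obs 6: x=2 → posterior Gamma(14, 13)
obs 7: x=2 → posterior Gamma(16, 14)
obs 8: x=1 → posterior Gamma(17, 15)
obs 9: x=5 → posterior Gamma(22, 16)
obs 10: x=3 → posterior Gamma(25, 17)
obs 11: x=4 → posterior Gamma(29, 18)
obs 12: x=1 → posterior Gamma(30, 19)
obs 13: x=6 → posterior Gamma(36, 20)
obs 14: x=4 → posterior Gamma(40, 21)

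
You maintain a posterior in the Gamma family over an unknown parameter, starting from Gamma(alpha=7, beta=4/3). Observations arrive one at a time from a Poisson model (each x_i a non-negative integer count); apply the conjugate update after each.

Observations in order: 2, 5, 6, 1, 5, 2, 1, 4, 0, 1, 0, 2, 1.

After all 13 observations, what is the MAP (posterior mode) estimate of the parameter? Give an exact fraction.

obs 1: x=2 → posterior Gamma(9, 7/3)
obs 2: x=5 → posterior Gamma(14, 10/3)
obs 3: x=6 → posterior Gamma(20, 13/3)
obs 4: x=1 → posterior Gamma(21, 16/3)
obs 5: x=5 → posterior Gamma(26, 19/3)
obs 6: x=2 → posterior Gamma(28, 22/3)
obs 7: x=1 → posterior Gamma(29, 25/3)
obs 8: x=4 → posterior Gamma(33, 28/3)
obs 9: x=0 → posterior Gamma(33, 31/3)
obs 10: x=1 → posterior Gamma(34, 34/3)
obs 11: x=0 → posterior Gamma(34, 37/3)
obs 12: x=2 → posterior Gamma(36, 40/3)
obs 13: x=1 → posterior Gamma(37, 43/3)

108/43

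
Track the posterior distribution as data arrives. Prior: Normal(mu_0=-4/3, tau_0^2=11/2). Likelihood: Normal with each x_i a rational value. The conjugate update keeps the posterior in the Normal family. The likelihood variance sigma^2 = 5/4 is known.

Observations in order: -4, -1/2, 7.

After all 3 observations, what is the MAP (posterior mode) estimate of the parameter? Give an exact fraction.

145/213

obs 1: x=-4 → posterior Normal(-284/81, 55/54)
obs 2: x=-1/2 → posterior Normal(-317/147, 55/98)
obs 3: x=7 → posterior Normal(145/213, 55/142)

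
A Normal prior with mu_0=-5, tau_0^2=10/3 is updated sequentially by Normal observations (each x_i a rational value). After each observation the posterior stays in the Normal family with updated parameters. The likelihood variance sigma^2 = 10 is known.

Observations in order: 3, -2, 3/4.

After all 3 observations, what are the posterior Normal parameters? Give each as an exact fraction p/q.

mu_0=-53/24, tau_0^2=5/3

obs 1: x=3 → posterior Normal(-3, 5/2)
obs 2: x=-2 → posterior Normal(-14/5, 2)
obs 3: x=3/4 → posterior Normal(-53/24, 5/3)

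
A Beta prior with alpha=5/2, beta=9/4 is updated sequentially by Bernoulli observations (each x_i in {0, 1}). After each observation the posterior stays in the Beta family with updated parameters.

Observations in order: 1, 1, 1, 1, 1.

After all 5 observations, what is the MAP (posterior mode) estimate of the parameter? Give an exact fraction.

26/31

obs 1: x=1 → posterior Beta(7/2, 9/4)
obs 2: x=1 → posterior Beta(9/2, 9/4)
obs 3: x=1 → posterior Beta(11/2, 9/4)
obs 4: x=1 → posterior Beta(13/2, 9/4)
obs 5: x=1 → posterior Beta(15/2, 9/4)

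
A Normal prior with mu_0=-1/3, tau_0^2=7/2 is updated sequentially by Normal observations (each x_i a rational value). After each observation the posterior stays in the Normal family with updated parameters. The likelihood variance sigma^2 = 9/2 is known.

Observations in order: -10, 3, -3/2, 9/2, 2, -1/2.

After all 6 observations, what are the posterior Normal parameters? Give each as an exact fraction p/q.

obs 1: x=-10 → posterior Normal(-73/16, 63/32)
obs 2: x=3 → posterior Normal(-52/23, 63/46)
obs 3: x=-3/2 → posterior Normal(-25/12, 21/20)
obs 4: x=9/2 → posterior Normal(-31/37, 63/74)
obs 5: x=2 → posterior Normal(-17/44, 63/88)
obs 6: x=-1/2 → posterior Normal(-41/102, 21/34)

mu_0=-41/102, tau_0^2=21/34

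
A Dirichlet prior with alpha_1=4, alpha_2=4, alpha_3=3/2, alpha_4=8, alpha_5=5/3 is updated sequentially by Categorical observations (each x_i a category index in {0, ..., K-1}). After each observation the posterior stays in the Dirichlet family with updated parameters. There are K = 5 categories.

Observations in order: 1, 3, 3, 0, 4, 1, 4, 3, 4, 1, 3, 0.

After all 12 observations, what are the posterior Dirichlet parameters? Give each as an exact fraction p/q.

alpha_1=6, alpha_2=7, alpha_3=3/2, alpha_4=12, alpha_5=14/3

obs 1: x=1 → posterior Dirichlet(4, 5, 3/2, 8, 5/3)
obs 2: x=3 → posterior Dirichlet(4, 5, 3/2, 9, 5/3)
obs 3: x=3 → posterior Dirichlet(4, 5, 3/2, 10, 5/3)
obs 4: x=0 → posterior Dirichlet(5, 5, 3/2, 10, 5/3)
obs 5: x=4 → posterior Dirichlet(5, 5, 3/2, 10, 8/3)
obs 6: x=1 → posterior Dirichlet(5, 6, 3/2, 10, 8/3)
obs 7: x=4 → posterior Dirichlet(5, 6, 3/2, 10, 11/3)
obs 8: x=3 → posterior Dirichlet(5, 6, 3/2, 11, 11/3)
obs 9: x=4 → posterior Dirichlet(5, 6, 3/2, 11, 14/3)
obs 10: x=1 → posterior Dirichlet(5, 7, 3/2, 11, 14/3)
obs 11: x=3 → posterior Dirichlet(5, 7, 3/2, 12, 14/3)
obs 12: x=0 → posterior Dirichlet(6, 7, 3/2, 12, 14/3)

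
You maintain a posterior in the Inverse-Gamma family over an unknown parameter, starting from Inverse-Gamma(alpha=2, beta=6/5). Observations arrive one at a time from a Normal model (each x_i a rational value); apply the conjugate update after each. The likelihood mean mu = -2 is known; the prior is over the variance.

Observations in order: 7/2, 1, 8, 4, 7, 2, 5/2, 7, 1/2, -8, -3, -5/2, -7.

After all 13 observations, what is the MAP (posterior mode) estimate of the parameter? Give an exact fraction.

obs 1: x=7/2 → posterior Inverse-Gamma(5/2, 653/40)
obs 2: x=1 → posterior Inverse-Gamma(3, 833/40)
obs 3: x=8 → posterior Inverse-Gamma(7/2, 2833/40)
obs 4: x=4 → posterior Inverse-Gamma(4, 3553/40)
obs 5: x=7 → posterior Inverse-Gamma(9/2, 5173/40)
obs 6: x=2 → posterior Inverse-Gamma(5, 5493/40)
obs 7: x=5/2 → posterior Inverse-Gamma(11/2, 2949/20)
obs 8: x=7 → posterior Inverse-Gamma(6, 3759/20)
obs 9: x=1/2 → posterior Inverse-Gamma(13/2, 7643/40)
obs 10: x=-8 → posterior Inverse-Gamma(7, 8363/40)
obs 11: x=-3 → posterior Inverse-Gamma(15/2, 8383/40)
obs 12: x=-5/2 → posterior Inverse-Gamma(8, 2097/10)
obs 13: x=-7 → posterior Inverse-Gamma(17/2, 1111/5)

2222/95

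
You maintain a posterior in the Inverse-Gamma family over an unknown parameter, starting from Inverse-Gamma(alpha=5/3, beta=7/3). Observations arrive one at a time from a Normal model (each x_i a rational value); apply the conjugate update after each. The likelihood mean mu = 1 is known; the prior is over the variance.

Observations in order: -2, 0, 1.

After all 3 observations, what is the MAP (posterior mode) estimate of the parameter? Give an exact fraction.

obs 1: x=-2 → posterior Inverse-Gamma(13/6, 41/6)
obs 2: x=0 → posterior Inverse-Gamma(8/3, 22/3)
obs 3: x=1 → posterior Inverse-Gamma(19/6, 22/3)

44/25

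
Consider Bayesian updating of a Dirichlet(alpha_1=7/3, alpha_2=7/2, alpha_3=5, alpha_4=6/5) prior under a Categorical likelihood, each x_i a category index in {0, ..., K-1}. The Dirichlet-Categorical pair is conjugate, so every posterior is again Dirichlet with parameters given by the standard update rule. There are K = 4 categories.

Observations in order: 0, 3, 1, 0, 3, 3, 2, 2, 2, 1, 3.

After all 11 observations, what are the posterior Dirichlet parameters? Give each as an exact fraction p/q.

alpha_1=13/3, alpha_2=11/2, alpha_3=8, alpha_4=26/5

obs 1: x=0 → posterior Dirichlet(10/3, 7/2, 5, 6/5)
obs 2: x=3 → posterior Dirichlet(10/3, 7/2, 5, 11/5)
obs 3: x=1 → posterior Dirichlet(10/3, 9/2, 5, 11/5)
obs 4: x=0 → posterior Dirichlet(13/3, 9/2, 5, 11/5)
obs 5: x=3 → posterior Dirichlet(13/3, 9/2, 5, 16/5)
obs 6: x=3 → posterior Dirichlet(13/3, 9/2, 5, 21/5)
obs 7: x=2 → posterior Dirichlet(13/3, 9/2, 6, 21/5)
obs 8: x=2 → posterior Dirichlet(13/3, 9/2, 7, 21/5)
obs 9: x=2 → posterior Dirichlet(13/3, 9/2, 8, 21/5)
obs 10: x=1 → posterior Dirichlet(13/3, 11/2, 8, 21/5)
obs 11: x=3 → posterior Dirichlet(13/3, 11/2, 8, 26/5)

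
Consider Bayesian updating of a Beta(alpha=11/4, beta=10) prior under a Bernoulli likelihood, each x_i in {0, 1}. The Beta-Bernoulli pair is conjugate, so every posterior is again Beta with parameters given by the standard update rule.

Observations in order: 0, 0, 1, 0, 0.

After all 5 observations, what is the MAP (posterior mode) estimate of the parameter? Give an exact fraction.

obs 1: x=0 → posterior Beta(11/4, 11)
obs 2: x=0 → posterior Beta(11/4, 12)
obs 3: x=1 → posterior Beta(15/4, 12)
obs 4: x=0 → posterior Beta(15/4, 13)
obs 5: x=0 → posterior Beta(15/4, 14)

11/63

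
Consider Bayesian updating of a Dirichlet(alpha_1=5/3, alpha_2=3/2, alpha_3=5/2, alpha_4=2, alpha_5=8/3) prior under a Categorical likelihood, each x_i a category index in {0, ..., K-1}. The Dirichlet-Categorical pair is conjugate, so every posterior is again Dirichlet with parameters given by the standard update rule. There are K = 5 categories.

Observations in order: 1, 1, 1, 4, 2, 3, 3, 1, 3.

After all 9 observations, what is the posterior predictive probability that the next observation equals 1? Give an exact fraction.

33/116

obs 1: x=1 → posterior Dirichlet(5/3, 5/2, 5/2, 2, 8/3)
obs 2: x=1 → posterior Dirichlet(5/3, 7/2, 5/2, 2, 8/3)
obs 3: x=1 → posterior Dirichlet(5/3, 9/2, 5/2, 2, 8/3)
obs 4: x=4 → posterior Dirichlet(5/3, 9/2, 5/2, 2, 11/3)
obs 5: x=2 → posterior Dirichlet(5/3, 9/2, 7/2, 2, 11/3)
obs 6: x=3 → posterior Dirichlet(5/3, 9/2, 7/2, 3, 11/3)
obs 7: x=3 → posterior Dirichlet(5/3, 9/2, 7/2, 4, 11/3)
obs 8: x=1 → posterior Dirichlet(5/3, 11/2, 7/2, 4, 11/3)
obs 9: x=3 → posterior Dirichlet(5/3, 11/2, 7/2, 5, 11/3)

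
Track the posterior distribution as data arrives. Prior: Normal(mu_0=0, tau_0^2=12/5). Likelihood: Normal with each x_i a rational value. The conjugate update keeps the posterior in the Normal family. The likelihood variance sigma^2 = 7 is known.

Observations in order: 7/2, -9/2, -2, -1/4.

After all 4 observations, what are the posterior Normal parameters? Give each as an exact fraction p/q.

mu_0=-39/83, tau_0^2=84/83

obs 1: x=7/2 → posterior Normal(42/47, 84/47)
obs 2: x=-9/2 → posterior Normal(-12/59, 84/59)
obs 3: x=-2 → posterior Normal(-36/71, 84/71)
obs 4: x=-1/4 → posterior Normal(-39/83, 84/83)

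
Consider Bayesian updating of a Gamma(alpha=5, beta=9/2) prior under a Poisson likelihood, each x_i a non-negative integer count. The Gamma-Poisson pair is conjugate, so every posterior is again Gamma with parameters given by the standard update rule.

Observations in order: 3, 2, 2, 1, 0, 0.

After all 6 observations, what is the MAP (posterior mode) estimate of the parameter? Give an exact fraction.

obs 1: x=3 → posterior Gamma(8, 11/2)
obs 2: x=2 → posterior Gamma(10, 13/2)
obs 3: x=2 → posterior Gamma(12, 15/2)
obs 4: x=1 → posterior Gamma(13, 17/2)
obs 5: x=0 → posterior Gamma(13, 19/2)
obs 6: x=0 → posterior Gamma(13, 21/2)

8/7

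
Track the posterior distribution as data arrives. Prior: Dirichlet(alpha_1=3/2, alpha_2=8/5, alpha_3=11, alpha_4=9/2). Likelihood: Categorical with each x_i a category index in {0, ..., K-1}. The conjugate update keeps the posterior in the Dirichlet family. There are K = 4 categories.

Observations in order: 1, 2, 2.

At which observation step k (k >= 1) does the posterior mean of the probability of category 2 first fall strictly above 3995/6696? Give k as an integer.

obs 1: x=1 → posterior Dirichlet(3/2, 13/5, 11, 9/2)
obs 2: x=2 → posterior Dirichlet(3/2, 13/5, 12, 9/2)
obs 3: x=2 → posterior Dirichlet(3/2, 13/5, 13, 9/2)

k = 3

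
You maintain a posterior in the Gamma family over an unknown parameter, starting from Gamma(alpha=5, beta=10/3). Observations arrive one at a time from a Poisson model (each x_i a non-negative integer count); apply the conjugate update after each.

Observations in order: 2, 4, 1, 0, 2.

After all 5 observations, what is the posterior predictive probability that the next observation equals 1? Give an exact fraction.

obs 1: x=2 → posterior Gamma(7, 13/3)
obs 2: x=4 → posterior Gamma(11, 16/3)
obs 3: x=1 → posterior Gamma(12, 19/3)
obs 4: x=0 → posterior Gamma(12, 22/3)
obs 5: x=2 → posterior Gamma(14, 25/3)

111758708953857421875/364118239659885068288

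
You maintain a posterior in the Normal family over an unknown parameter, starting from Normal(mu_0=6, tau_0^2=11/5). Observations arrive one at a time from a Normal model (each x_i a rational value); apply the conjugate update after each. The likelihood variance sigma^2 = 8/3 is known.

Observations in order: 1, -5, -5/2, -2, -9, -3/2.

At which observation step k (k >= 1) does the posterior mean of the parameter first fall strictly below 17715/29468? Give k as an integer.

k = 3

obs 1: x=1 → posterior Normal(273/73, 88/73)
obs 2: x=-5 → posterior Normal(54/53, 44/53)
obs 3: x=-5/2 → posterior Normal(51/278, 88/139)
obs 4: x=-2 → posterior Normal(-81/344, 22/43)
obs 5: x=-9 → posterior Normal(-135/82, 88/205)
obs 6: x=-3/2 → posterior Normal(-387/238, 44/119)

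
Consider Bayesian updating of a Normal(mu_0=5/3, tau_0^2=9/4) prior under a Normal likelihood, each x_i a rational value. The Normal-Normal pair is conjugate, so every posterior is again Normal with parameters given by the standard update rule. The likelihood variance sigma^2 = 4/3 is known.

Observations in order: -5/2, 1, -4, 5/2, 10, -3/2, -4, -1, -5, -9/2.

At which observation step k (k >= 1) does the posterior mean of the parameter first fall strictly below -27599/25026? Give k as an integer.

obs 1: x=-5/2 → posterior Normal(-245/258, 36/43)
obs 2: x=1 → posterior Normal(-83/420, 18/35)
obs 3: x=-4 → posterior Normal(-731/582, 36/97)
obs 4: x=5/2 → posterior Normal(-163/372, 9/31)
obs 5: x=10 → posterior Normal(647/453, 36/151)
obs 6: x=-3/2 → posterior Normal(1051/1068, 18/89)
obs 7: x=-4 → posterior Normal(403/1230, 36/205)
obs 8: x=-1 → posterior Normal(241/1392, 9/58)
obs 9: x=-5 → posterior Normal(-569/1554, 36/259)
obs 10: x=-9/2 → posterior Normal(-59/78, 18/143)

k = 3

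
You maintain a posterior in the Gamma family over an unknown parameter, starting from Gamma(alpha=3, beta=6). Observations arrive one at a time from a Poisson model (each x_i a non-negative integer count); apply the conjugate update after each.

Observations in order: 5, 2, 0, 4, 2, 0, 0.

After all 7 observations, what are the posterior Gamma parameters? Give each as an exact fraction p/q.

alpha=16, beta=13

obs 1: x=5 → posterior Gamma(8, 7)
obs 2: x=2 → posterior Gamma(10, 8)
obs 3: x=0 → posterior Gamma(10, 9)
obs 4: x=4 → posterior Gamma(14, 10)
obs 5: x=2 → posterior Gamma(16, 11)
obs 6: x=0 → posterior Gamma(16, 12)
obs 7: x=0 → posterior Gamma(16, 13)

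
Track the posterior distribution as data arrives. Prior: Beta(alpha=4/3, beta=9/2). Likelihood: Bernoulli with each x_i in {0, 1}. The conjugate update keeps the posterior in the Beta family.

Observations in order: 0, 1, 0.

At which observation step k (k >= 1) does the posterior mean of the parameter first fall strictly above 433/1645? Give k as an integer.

obs 1: x=0 → posterior Beta(4/3, 11/2)
obs 2: x=1 → posterior Beta(7/3, 11/2)
obs 3: x=0 → posterior Beta(7/3, 13/2)

k = 2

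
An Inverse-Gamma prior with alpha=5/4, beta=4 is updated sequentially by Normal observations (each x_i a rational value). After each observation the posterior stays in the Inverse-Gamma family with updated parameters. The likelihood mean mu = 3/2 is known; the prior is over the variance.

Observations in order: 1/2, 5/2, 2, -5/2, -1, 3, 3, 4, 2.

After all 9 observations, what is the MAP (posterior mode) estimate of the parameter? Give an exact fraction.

obs 1: x=1/2 → posterior Inverse-Gamma(7/4, 9/2)
obs 2: x=5/2 → posterior Inverse-Gamma(9/4, 5)
obs 3: x=2 → posterior Inverse-Gamma(11/4, 41/8)
obs 4: x=-5/2 → posterior Inverse-Gamma(13/4, 105/8)
obs 5: x=-1 → posterior Inverse-Gamma(15/4, 65/4)
obs 6: x=3 → posterior Inverse-Gamma(17/4, 139/8)
obs 7: x=3 → posterior Inverse-Gamma(19/4, 37/2)
obs 8: x=4 → posterior Inverse-Gamma(21/4, 173/8)
obs 9: x=2 → posterior Inverse-Gamma(23/4, 87/4)

29/9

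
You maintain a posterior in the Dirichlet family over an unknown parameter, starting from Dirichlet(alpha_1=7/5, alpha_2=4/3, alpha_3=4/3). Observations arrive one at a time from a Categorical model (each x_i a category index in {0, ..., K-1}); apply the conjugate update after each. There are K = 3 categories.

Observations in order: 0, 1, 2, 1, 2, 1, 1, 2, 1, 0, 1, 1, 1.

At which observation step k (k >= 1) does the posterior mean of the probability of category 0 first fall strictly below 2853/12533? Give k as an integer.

k = 7

obs 1: x=0 → posterior Dirichlet(12/5, 4/3, 4/3)
obs 2: x=1 → posterior Dirichlet(12/5, 7/3, 4/3)
obs 3: x=2 → posterior Dirichlet(12/5, 7/3, 7/3)
obs 4: x=1 → posterior Dirichlet(12/5, 10/3, 7/3)
obs 5: x=2 → posterior Dirichlet(12/5, 10/3, 10/3)
obs 6: x=1 → posterior Dirichlet(12/5, 13/3, 10/3)
obs 7: x=1 → posterior Dirichlet(12/5, 16/3, 10/3)
obs 8: x=2 → posterior Dirichlet(12/5, 16/3, 13/3)
obs 9: x=1 → posterior Dirichlet(12/5, 19/3, 13/3)
obs 10: x=0 → posterior Dirichlet(17/5, 19/3, 13/3)
obs 11: x=1 → posterior Dirichlet(17/5, 22/3, 13/3)
obs 12: x=1 → posterior Dirichlet(17/5, 25/3, 13/3)
obs 13: x=1 → posterior Dirichlet(17/5, 28/3, 13/3)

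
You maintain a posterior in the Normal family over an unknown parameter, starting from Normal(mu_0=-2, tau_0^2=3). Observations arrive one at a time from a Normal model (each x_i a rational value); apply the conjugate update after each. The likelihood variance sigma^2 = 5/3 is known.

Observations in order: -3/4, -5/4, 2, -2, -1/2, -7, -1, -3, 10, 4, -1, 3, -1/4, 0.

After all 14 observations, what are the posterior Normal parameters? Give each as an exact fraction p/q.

obs 1: x=-3/4 → posterior Normal(-67/56, 15/14)
obs 2: x=-5/4 → posterior Normal(-28/23, 15/23)
obs 3: x=2 → posterior Normal(-5/16, 15/32)
obs 4: x=-2 → posterior Normal(-28/41, 15/41)
obs 5: x=-1/2 → posterior Normal(-13/20, 3/10)
obs 6: x=-7 → posterior Normal(-191/118, 15/59)
obs 7: x=-1 → posterior Normal(-209/136, 15/68)
obs 8: x=-3 → posterior Normal(-263/154, 15/77)
obs 9: x=10 → posterior Normal(-83/172, 15/86)
obs 10: x=4 → posterior Normal(-11/190, 3/19)
obs 11: x=-1 → posterior Normal(-29/208, 15/104)
obs 12: x=3 → posterior Normal(25/226, 15/113)
obs 13: x=-1/4 → posterior Normal(41/488, 15/122)
obs 14: x=0 → posterior Normal(41/524, 15/131)

mu_0=41/524, tau_0^2=15/131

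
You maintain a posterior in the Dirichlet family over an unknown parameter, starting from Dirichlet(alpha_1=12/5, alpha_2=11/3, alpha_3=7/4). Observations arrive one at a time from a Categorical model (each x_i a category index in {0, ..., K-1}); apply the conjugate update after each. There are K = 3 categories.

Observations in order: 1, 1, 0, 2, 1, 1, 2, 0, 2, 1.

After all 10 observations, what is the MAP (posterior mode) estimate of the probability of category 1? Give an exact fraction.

460/889

obs 1: x=1 → posterior Dirichlet(12/5, 14/3, 7/4)
obs 2: x=1 → posterior Dirichlet(12/5, 17/3, 7/4)
obs 3: x=0 → posterior Dirichlet(17/5, 17/3, 7/4)
obs 4: x=2 → posterior Dirichlet(17/5, 17/3, 11/4)
obs 5: x=1 → posterior Dirichlet(17/5, 20/3, 11/4)
obs 6: x=1 → posterior Dirichlet(17/5, 23/3, 11/4)
obs 7: x=2 → posterior Dirichlet(17/5, 23/3, 15/4)
obs 8: x=0 → posterior Dirichlet(22/5, 23/3, 15/4)
obs 9: x=2 → posterior Dirichlet(22/5, 23/3, 19/4)
obs 10: x=1 → posterior Dirichlet(22/5, 26/3, 19/4)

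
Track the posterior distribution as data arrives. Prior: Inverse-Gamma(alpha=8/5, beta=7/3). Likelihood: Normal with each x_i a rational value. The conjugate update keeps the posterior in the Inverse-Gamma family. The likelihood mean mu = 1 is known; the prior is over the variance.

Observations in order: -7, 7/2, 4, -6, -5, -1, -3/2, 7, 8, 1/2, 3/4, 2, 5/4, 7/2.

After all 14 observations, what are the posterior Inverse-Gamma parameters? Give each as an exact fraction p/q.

alpha=43/5, beta=6523/48

obs 1: x=-7 → posterior Inverse-Gamma(21/10, 103/3)
obs 2: x=7/2 → posterior Inverse-Gamma(13/5, 899/24)
obs 3: x=4 → posterior Inverse-Gamma(31/10, 1007/24)
obs 4: x=-6 → posterior Inverse-Gamma(18/5, 1595/24)
obs 5: x=-5 → posterior Inverse-Gamma(41/10, 2027/24)
obs 6: x=-1 → posterior Inverse-Gamma(23/5, 2075/24)
obs 7: x=-3/2 → posterior Inverse-Gamma(51/10, 1075/12)
obs 8: x=7 → posterior Inverse-Gamma(28/5, 1291/12)
obs 9: x=8 → posterior Inverse-Gamma(61/10, 1585/12)
obs 10: x=1/2 → posterior Inverse-Gamma(33/5, 3173/24)
obs 11: x=3/4 → posterior Inverse-Gamma(71/10, 12695/96)
obs 12: x=2 → posterior Inverse-Gamma(38/5, 12743/96)
obs 13: x=5/4 → posterior Inverse-Gamma(81/10, 6373/48)
obs 14: x=7/2 → posterior Inverse-Gamma(43/5, 6523/48)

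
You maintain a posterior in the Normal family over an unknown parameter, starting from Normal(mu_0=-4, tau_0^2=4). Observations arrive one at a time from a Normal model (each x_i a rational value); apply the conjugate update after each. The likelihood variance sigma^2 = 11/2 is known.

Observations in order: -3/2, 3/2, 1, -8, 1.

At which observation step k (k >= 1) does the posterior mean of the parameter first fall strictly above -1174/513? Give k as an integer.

obs 1: x=-3/2 → posterior Normal(-56/19, 44/19)
obs 2: x=3/2 → posterior Normal(-44/27, 44/27)
obs 3: x=1 → posterior Normal(-36/35, 44/35)
obs 4: x=-8 → posterior Normal(-100/43, 44/43)
obs 5: x=1 → posterior Normal(-92/51, 44/51)

k = 2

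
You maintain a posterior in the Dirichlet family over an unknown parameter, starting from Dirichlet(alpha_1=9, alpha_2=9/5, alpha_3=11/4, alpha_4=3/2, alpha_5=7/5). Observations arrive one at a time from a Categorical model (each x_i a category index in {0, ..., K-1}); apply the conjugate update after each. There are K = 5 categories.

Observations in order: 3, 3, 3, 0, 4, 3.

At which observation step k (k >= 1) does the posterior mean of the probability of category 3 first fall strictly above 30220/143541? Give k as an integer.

obs 1: x=3 → posterior Dirichlet(9, 9/5, 11/4, 5/2, 7/5)
obs 2: x=3 → posterior Dirichlet(9, 9/5, 11/4, 7/2, 7/5)
obs 3: x=3 → posterior Dirichlet(9, 9/5, 11/4, 9/2, 7/5)
obs 4: x=0 → posterior Dirichlet(10, 9/5, 11/4, 9/2, 7/5)
obs 5: x=4 → posterior Dirichlet(10, 9/5, 11/4, 9/2, 12/5)
obs 6: x=3 → posterior Dirichlet(10, 9/5, 11/4, 11/2, 12/5)

k = 3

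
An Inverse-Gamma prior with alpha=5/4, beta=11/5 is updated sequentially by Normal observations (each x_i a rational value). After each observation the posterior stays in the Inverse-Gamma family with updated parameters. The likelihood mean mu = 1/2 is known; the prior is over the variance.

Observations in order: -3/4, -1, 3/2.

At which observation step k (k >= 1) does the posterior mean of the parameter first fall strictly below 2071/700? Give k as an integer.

obs 1: x=-3/4 → posterior Inverse-Gamma(7/4, 477/160)
obs 2: x=-1 → posterior Inverse-Gamma(9/4, 657/160)
obs 3: x=3/2 → posterior Inverse-Gamma(11/4, 737/160)

k = 3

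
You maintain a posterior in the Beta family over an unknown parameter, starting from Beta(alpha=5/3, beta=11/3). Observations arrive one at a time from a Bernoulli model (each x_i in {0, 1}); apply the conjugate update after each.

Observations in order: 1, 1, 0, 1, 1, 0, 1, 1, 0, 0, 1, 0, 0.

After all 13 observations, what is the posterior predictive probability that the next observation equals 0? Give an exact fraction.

obs 1: x=1 → posterior Beta(8/3, 11/3)
obs 2: x=1 → posterior Beta(11/3, 11/3)
obs 3: x=0 → posterior Beta(11/3, 14/3)
obs 4: x=1 → posterior Beta(14/3, 14/3)
obs 5: x=1 → posterior Beta(17/3, 14/3)
obs 6: x=0 → posterior Beta(17/3, 17/3)
obs 7: x=1 → posterior Beta(20/3, 17/3)
obs 8: x=1 → posterior Beta(23/3, 17/3)
obs 9: x=0 → posterior Beta(23/3, 20/3)
obs 10: x=0 → posterior Beta(23/3, 23/3)
obs 11: x=1 → posterior Beta(26/3, 23/3)
obs 12: x=0 → posterior Beta(26/3, 26/3)
obs 13: x=0 → posterior Beta(26/3, 29/3)

29/55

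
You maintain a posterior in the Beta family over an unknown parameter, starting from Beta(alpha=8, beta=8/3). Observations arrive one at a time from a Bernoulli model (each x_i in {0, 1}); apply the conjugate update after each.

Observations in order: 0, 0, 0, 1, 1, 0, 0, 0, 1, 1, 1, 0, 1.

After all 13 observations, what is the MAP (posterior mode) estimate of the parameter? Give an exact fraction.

3/5

obs 1: x=0 → posterior Beta(8, 11/3)
obs 2: x=0 → posterior Beta(8, 14/3)
obs 3: x=0 → posterior Beta(8, 17/3)
obs 4: x=1 → posterior Beta(9, 17/3)
obs 5: x=1 → posterior Beta(10, 17/3)
obs 6: x=0 → posterior Beta(10, 20/3)
obs 7: x=0 → posterior Beta(10, 23/3)
obs 8: x=0 → posterior Beta(10, 26/3)
obs 9: x=1 → posterior Beta(11, 26/3)
obs 10: x=1 → posterior Beta(12, 26/3)
obs 11: x=1 → posterior Beta(13, 26/3)
obs 12: x=0 → posterior Beta(13, 29/3)
obs 13: x=1 → posterior Beta(14, 29/3)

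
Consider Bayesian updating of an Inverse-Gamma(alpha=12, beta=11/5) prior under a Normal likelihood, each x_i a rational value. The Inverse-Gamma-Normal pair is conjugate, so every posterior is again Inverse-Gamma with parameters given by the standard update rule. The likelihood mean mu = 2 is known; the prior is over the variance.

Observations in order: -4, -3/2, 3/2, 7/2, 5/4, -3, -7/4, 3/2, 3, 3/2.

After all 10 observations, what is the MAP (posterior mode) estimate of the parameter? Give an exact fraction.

3851/1440

obs 1: x=-4 → posterior Inverse-Gamma(25/2, 101/5)
obs 2: x=-3/2 → posterior Inverse-Gamma(13, 1053/40)
obs 3: x=3/2 → posterior Inverse-Gamma(27/2, 529/20)
obs 4: x=7/2 → posterior Inverse-Gamma(14, 1103/40)
obs 5: x=5/4 → posterior Inverse-Gamma(29/2, 4457/160)
obs 6: x=-3 → posterior Inverse-Gamma(15, 6457/160)
obs 7: x=-7/4 → posterior Inverse-Gamma(31/2, 3791/80)
obs 8: x=3/2 → posterior Inverse-Gamma(16, 3801/80)
obs 9: x=3 → posterior Inverse-Gamma(33/2, 3841/80)
obs 10: x=3/2 → posterior Inverse-Gamma(17, 3851/80)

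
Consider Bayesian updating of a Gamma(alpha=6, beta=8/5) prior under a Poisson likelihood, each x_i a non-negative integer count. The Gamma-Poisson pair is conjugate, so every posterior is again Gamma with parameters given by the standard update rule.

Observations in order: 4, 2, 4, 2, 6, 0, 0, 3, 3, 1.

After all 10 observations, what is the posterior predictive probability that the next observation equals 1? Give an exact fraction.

obs 1: x=4 → posterior Gamma(10, 13/5)
obs 2: x=2 → posterior Gamma(12, 18/5)
obs 3: x=4 → posterior Gamma(16, 23/5)
obs 4: x=2 → posterior Gamma(18, 28/5)
obs 5: x=6 → posterior Gamma(24, 33/5)
obs 6: x=0 → posterior Gamma(24, 38/5)
obs 7: x=0 → posterior Gamma(24, 43/5)
obs 8: x=3 → posterior Gamma(27, 48/5)
obs 9: x=3 → posterior Gamma(30, 53/5)
obs 10: x=1 → posterior Gamma(31, 58/5)

718785816253888126683985189771908241402948304619972853760/3792255435734639939700427436560372449070499280862066964481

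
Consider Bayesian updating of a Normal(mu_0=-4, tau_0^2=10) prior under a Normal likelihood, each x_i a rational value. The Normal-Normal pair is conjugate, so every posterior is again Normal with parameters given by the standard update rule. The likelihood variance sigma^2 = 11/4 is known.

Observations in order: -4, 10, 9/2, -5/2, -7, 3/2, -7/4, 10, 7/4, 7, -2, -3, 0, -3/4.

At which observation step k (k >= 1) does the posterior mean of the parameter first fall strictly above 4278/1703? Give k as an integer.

obs 1: x=-4 → posterior Normal(-4, 110/51)
obs 2: x=10 → posterior Normal(28/13, 110/91)
obs 3: x=9/2 → posterior Normal(376/131, 110/131)
obs 4: x=-5/2 → posterior Normal(92/57, 110/171)
obs 5: x=-7 → posterior Normal(-4/211, 110/211)
obs 6: x=3/2 → posterior Normal(56/251, 110/251)
obs 7: x=-7/4 → posterior Normal(-14/291, 110/291)
obs 8: x=10 → posterior Normal(386/331, 110/331)
obs 9: x=7/4 → posterior Normal(456/371, 110/371)
obs 10: x=7 → posterior Normal(736/411, 110/411)
obs 11: x=-2 → posterior Normal(16/11, 10/41)
obs 12: x=-3 → posterior Normal(536/491, 110/491)
obs 13: x=0 → posterior Normal(536/531, 110/531)
obs 14: x=-3/4 → posterior Normal(506/571, 110/571)

k = 3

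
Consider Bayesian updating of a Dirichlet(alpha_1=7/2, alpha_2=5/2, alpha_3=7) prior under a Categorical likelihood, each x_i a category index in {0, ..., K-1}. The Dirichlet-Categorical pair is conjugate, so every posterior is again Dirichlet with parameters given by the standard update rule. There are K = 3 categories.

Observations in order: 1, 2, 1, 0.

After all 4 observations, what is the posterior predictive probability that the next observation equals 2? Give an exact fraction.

obs 1: x=1 → posterior Dirichlet(7/2, 7/2, 7)
obs 2: x=2 → posterior Dirichlet(7/2, 7/2, 8)
obs 3: x=1 → posterior Dirichlet(7/2, 9/2, 8)
obs 4: x=0 → posterior Dirichlet(9/2, 9/2, 8)

8/17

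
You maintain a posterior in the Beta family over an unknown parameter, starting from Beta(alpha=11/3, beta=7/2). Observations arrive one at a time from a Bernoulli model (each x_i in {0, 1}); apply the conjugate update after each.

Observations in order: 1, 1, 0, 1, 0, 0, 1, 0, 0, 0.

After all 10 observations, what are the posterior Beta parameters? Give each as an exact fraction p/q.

alpha=23/3, beta=19/2

obs 1: x=1 → posterior Beta(14/3, 7/2)
obs 2: x=1 → posterior Beta(17/3, 7/2)
obs 3: x=0 → posterior Beta(17/3, 9/2)
obs 4: x=1 → posterior Beta(20/3, 9/2)
obs 5: x=0 → posterior Beta(20/3, 11/2)
obs 6: x=0 → posterior Beta(20/3, 13/2)
obs 7: x=1 → posterior Beta(23/3, 13/2)
obs 8: x=0 → posterior Beta(23/3, 15/2)
obs 9: x=0 → posterior Beta(23/3, 17/2)
obs 10: x=0 → posterior Beta(23/3, 19/2)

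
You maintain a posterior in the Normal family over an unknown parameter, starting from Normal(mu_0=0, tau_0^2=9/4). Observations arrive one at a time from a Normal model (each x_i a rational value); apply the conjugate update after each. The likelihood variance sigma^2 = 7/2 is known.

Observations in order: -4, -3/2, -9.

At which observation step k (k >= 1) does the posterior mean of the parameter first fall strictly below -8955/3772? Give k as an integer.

obs 1: x=-4 → posterior Normal(-36/23, 63/46)
obs 2: x=-3/2 → posterior Normal(-99/64, 63/64)
obs 3: x=-9 → posterior Normal(-261/82, 63/82)

k = 3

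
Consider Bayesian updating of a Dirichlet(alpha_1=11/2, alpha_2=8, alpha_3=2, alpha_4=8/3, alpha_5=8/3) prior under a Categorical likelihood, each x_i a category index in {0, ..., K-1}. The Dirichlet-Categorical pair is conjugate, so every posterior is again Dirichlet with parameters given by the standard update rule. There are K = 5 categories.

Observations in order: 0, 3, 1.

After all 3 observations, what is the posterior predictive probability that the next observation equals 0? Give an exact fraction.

3/11

obs 1: x=0 → posterior Dirichlet(13/2, 8, 2, 8/3, 8/3)
obs 2: x=3 → posterior Dirichlet(13/2, 8, 2, 11/3, 8/3)
obs 3: x=1 → posterior Dirichlet(13/2, 9, 2, 11/3, 8/3)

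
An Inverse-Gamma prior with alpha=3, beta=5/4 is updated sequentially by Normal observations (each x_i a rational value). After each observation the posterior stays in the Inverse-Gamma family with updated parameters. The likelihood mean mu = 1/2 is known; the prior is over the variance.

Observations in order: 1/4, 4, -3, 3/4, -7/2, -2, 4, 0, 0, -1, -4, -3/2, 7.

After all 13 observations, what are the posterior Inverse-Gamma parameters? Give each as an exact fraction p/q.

obs 1: x=1/4 → posterior Inverse-Gamma(7/2, 41/32)
obs 2: x=4 → posterior Inverse-Gamma(4, 237/32)
obs 3: x=-3 → posterior Inverse-Gamma(9/2, 433/32)
obs 4: x=3/4 → posterior Inverse-Gamma(5, 217/16)
obs 5: x=-7/2 → posterior Inverse-Gamma(11/2, 345/16)
obs 6: x=-2 → posterior Inverse-Gamma(6, 395/16)
obs 7: x=4 → posterior Inverse-Gamma(13/2, 493/16)
obs 8: x=0 → posterior Inverse-Gamma(7, 495/16)
obs 9: x=0 → posterior Inverse-Gamma(15/2, 497/16)
obs 10: x=-1 → posterior Inverse-Gamma(8, 515/16)
obs 11: x=-4 → posterior Inverse-Gamma(17/2, 677/16)
obs 12: x=-3/2 → posterior Inverse-Gamma(9, 709/16)
obs 13: x=7 → posterior Inverse-Gamma(19/2, 1047/16)

alpha=19/2, beta=1047/16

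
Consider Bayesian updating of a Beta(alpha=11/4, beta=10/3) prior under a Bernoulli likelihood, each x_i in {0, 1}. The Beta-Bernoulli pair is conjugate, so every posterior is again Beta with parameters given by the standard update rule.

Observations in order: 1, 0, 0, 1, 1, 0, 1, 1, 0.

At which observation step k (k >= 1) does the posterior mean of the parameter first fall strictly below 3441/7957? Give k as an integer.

k = 3

obs 1: x=1 → posterior Beta(15/4, 10/3)
obs 2: x=0 → posterior Beta(15/4, 13/3)
obs 3: x=0 → posterior Beta(15/4, 16/3)
obs 4: x=1 → posterior Beta(19/4, 16/3)
obs 5: x=1 → posterior Beta(23/4, 16/3)
obs 6: x=0 → posterior Beta(23/4, 19/3)
obs 7: x=1 → posterior Beta(27/4, 19/3)
obs 8: x=1 → posterior Beta(31/4, 19/3)
obs 9: x=0 → posterior Beta(31/4, 22/3)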